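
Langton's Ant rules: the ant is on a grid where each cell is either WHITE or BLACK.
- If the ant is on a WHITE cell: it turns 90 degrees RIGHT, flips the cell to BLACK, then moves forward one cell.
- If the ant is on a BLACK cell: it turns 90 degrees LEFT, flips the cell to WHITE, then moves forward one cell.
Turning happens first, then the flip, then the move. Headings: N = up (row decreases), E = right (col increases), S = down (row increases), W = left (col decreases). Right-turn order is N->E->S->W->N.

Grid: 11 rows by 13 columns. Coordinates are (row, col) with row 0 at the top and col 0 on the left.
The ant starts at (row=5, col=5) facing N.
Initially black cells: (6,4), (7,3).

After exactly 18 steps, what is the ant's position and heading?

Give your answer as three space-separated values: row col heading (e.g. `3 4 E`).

Answer: 4 4 S

Derivation:
Step 1: on WHITE (5,5): turn R to E, flip to black, move to (5,6). |black|=3
Step 2: on WHITE (5,6): turn R to S, flip to black, move to (6,6). |black|=4
Step 3: on WHITE (6,6): turn R to W, flip to black, move to (6,5). |black|=5
Step 4: on WHITE (6,5): turn R to N, flip to black, move to (5,5). |black|=6
Step 5: on BLACK (5,5): turn L to W, flip to white, move to (5,4). |black|=5
Step 6: on WHITE (5,4): turn R to N, flip to black, move to (4,4). |black|=6
Step 7: on WHITE (4,4): turn R to E, flip to black, move to (4,5). |black|=7
Step 8: on WHITE (4,5): turn R to S, flip to black, move to (5,5). |black|=8
Step 9: on WHITE (5,5): turn R to W, flip to black, move to (5,4). |black|=9
Step 10: on BLACK (5,4): turn L to S, flip to white, move to (6,4). |black|=8
Step 11: on BLACK (6,4): turn L to E, flip to white, move to (6,5). |black|=7
Step 12: on BLACK (6,5): turn L to N, flip to white, move to (5,5). |black|=6
Step 13: on BLACK (5,5): turn L to W, flip to white, move to (5,4). |black|=5
Step 14: on WHITE (5,4): turn R to N, flip to black, move to (4,4). |black|=6
Step 15: on BLACK (4,4): turn L to W, flip to white, move to (4,3). |black|=5
Step 16: on WHITE (4,3): turn R to N, flip to black, move to (3,3). |black|=6
Step 17: on WHITE (3,3): turn R to E, flip to black, move to (3,4). |black|=7
Step 18: on WHITE (3,4): turn R to S, flip to black, move to (4,4). |black|=8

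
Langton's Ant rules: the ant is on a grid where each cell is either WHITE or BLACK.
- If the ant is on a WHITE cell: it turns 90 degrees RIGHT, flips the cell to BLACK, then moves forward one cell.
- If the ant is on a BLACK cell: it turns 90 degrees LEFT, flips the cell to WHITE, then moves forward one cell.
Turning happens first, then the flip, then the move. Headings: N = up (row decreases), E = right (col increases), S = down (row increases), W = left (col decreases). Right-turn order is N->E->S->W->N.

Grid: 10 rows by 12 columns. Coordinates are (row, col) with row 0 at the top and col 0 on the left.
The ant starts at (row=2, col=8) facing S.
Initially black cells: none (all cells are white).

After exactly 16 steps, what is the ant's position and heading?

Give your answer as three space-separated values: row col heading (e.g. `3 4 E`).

Step 1: on WHITE (2,8): turn R to W, flip to black, move to (2,7). |black|=1
Step 2: on WHITE (2,7): turn R to N, flip to black, move to (1,7). |black|=2
Step 3: on WHITE (1,7): turn R to E, flip to black, move to (1,8). |black|=3
Step 4: on WHITE (1,8): turn R to S, flip to black, move to (2,8). |black|=4
Step 5: on BLACK (2,8): turn L to E, flip to white, move to (2,9). |black|=3
Step 6: on WHITE (2,9): turn R to S, flip to black, move to (3,9). |black|=4
Step 7: on WHITE (3,9): turn R to W, flip to black, move to (3,8). |black|=5
Step 8: on WHITE (3,8): turn R to N, flip to black, move to (2,8). |black|=6
Step 9: on WHITE (2,8): turn R to E, flip to black, move to (2,9). |black|=7
Step 10: on BLACK (2,9): turn L to N, flip to white, move to (1,9). |black|=6
Step 11: on WHITE (1,9): turn R to E, flip to black, move to (1,10). |black|=7
Step 12: on WHITE (1,10): turn R to S, flip to black, move to (2,10). |black|=8
Step 13: on WHITE (2,10): turn R to W, flip to black, move to (2,9). |black|=9
Step 14: on WHITE (2,9): turn R to N, flip to black, move to (1,9). |black|=10
Step 15: on BLACK (1,9): turn L to W, flip to white, move to (1,8). |black|=9
Step 16: on BLACK (1,8): turn L to S, flip to white, move to (2,8). |black|=8

Answer: 2 8 S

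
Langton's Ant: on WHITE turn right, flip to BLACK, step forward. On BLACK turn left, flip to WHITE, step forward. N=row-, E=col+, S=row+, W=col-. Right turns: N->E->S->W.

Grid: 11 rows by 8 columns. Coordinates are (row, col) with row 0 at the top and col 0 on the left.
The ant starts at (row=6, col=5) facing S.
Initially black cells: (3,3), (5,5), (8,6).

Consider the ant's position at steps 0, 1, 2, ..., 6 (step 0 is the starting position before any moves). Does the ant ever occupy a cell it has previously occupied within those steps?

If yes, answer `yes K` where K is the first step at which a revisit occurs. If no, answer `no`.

Step 1: on WHITE (6,5): turn R to W, flip to black, move to (6,4). |black|=4 — new cell
Step 2: on WHITE (6,4): turn R to N, flip to black, move to (5,4). |black|=5 — new cell
Step 3: on WHITE (5,4): turn R to E, flip to black, move to (5,5). |black|=6 — new cell
Step 4: on BLACK (5,5): turn L to N, flip to white, move to (4,5). |black|=5 — new cell
Step 5: on WHITE (4,5): turn R to E, flip to black, move to (4,6). |black|=6 — new cell
Step 6: on WHITE (4,6): turn R to S, flip to black, move to (5,6). |black|=7 — new cell
No revisit within 6 steps.

Answer: no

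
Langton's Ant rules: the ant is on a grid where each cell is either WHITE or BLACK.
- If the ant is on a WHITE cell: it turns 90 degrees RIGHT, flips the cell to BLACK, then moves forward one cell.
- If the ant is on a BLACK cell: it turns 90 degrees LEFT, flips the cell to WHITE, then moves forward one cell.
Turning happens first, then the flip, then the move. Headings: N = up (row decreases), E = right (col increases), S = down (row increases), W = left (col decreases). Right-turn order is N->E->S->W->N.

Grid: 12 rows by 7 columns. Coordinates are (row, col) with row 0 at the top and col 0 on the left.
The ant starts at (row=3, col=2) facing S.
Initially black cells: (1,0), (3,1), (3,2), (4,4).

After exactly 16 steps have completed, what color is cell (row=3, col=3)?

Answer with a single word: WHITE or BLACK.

Step 1: on BLACK (3,2): turn L to E, flip to white, move to (3,3). |black|=3
Step 2: on WHITE (3,3): turn R to S, flip to black, move to (4,3). |black|=4
Step 3: on WHITE (4,3): turn R to W, flip to black, move to (4,2). |black|=5
Step 4: on WHITE (4,2): turn R to N, flip to black, move to (3,2). |black|=6
Step 5: on WHITE (3,2): turn R to E, flip to black, move to (3,3). |black|=7
Step 6: on BLACK (3,3): turn L to N, flip to white, move to (2,3). |black|=6
Step 7: on WHITE (2,3): turn R to E, flip to black, move to (2,4). |black|=7
Step 8: on WHITE (2,4): turn R to S, flip to black, move to (3,4). |black|=8
Step 9: on WHITE (3,4): turn R to W, flip to black, move to (3,3). |black|=9
Step 10: on WHITE (3,3): turn R to N, flip to black, move to (2,3). |black|=10
Step 11: on BLACK (2,3): turn L to W, flip to white, move to (2,2). |black|=9
Step 12: on WHITE (2,2): turn R to N, flip to black, move to (1,2). |black|=10
Step 13: on WHITE (1,2): turn R to E, flip to black, move to (1,3). |black|=11
Step 14: on WHITE (1,3): turn R to S, flip to black, move to (2,3). |black|=12
Step 15: on WHITE (2,3): turn R to W, flip to black, move to (2,2). |black|=13
Step 16: on BLACK (2,2): turn L to S, flip to white, move to (3,2). |black|=12

Answer: BLACK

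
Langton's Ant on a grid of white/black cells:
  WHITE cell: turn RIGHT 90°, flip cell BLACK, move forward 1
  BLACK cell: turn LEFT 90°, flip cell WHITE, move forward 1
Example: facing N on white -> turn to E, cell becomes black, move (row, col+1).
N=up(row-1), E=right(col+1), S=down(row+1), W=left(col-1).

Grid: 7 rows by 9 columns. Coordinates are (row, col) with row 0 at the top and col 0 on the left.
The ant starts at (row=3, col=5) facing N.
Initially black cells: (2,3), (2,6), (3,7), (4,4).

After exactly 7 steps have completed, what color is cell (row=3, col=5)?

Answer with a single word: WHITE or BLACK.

Answer: WHITE

Derivation:
Step 1: on WHITE (3,5): turn R to E, flip to black, move to (3,6). |black|=5
Step 2: on WHITE (3,6): turn R to S, flip to black, move to (4,6). |black|=6
Step 3: on WHITE (4,6): turn R to W, flip to black, move to (4,5). |black|=7
Step 4: on WHITE (4,5): turn R to N, flip to black, move to (3,5). |black|=8
Step 5: on BLACK (3,5): turn L to W, flip to white, move to (3,4). |black|=7
Step 6: on WHITE (3,4): turn R to N, flip to black, move to (2,4). |black|=8
Step 7: on WHITE (2,4): turn R to E, flip to black, move to (2,5). |black|=9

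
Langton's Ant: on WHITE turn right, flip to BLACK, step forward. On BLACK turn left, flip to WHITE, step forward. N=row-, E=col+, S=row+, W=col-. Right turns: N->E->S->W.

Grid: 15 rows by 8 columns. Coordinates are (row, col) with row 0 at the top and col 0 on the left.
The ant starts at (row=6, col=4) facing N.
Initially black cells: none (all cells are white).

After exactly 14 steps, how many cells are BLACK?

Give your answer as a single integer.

Answer: 10

Derivation:
Step 1: on WHITE (6,4): turn R to E, flip to black, move to (6,5). |black|=1
Step 2: on WHITE (6,5): turn R to S, flip to black, move to (7,5). |black|=2
Step 3: on WHITE (7,5): turn R to W, flip to black, move to (7,4). |black|=3
Step 4: on WHITE (7,4): turn R to N, flip to black, move to (6,4). |black|=4
Step 5: on BLACK (6,4): turn L to W, flip to white, move to (6,3). |black|=3
Step 6: on WHITE (6,3): turn R to N, flip to black, move to (5,3). |black|=4
Step 7: on WHITE (5,3): turn R to E, flip to black, move to (5,4). |black|=5
Step 8: on WHITE (5,4): turn R to S, flip to black, move to (6,4). |black|=6
Step 9: on WHITE (6,4): turn R to W, flip to black, move to (6,3). |black|=7
Step 10: on BLACK (6,3): turn L to S, flip to white, move to (7,3). |black|=6
Step 11: on WHITE (7,3): turn R to W, flip to black, move to (7,2). |black|=7
Step 12: on WHITE (7,2): turn R to N, flip to black, move to (6,2). |black|=8
Step 13: on WHITE (6,2): turn R to E, flip to black, move to (6,3). |black|=9
Step 14: on WHITE (6,3): turn R to S, flip to black, move to (7,3). |black|=10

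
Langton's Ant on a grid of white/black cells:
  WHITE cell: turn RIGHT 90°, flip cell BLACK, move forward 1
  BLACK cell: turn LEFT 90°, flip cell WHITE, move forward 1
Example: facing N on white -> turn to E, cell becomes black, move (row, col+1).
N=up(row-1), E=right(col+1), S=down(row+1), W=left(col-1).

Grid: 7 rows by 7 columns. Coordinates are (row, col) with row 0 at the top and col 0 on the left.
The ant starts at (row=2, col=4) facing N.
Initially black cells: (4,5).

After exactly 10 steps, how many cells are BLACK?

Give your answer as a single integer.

Answer: 7

Derivation:
Step 1: on WHITE (2,4): turn R to E, flip to black, move to (2,5). |black|=2
Step 2: on WHITE (2,5): turn R to S, flip to black, move to (3,5). |black|=3
Step 3: on WHITE (3,5): turn R to W, flip to black, move to (3,4). |black|=4
Step 4: on WHITE (3,4): turn R to N, flip to black, move to (2,4). |black|=5
Step 5: on BLACK (2,4): turn L to W, flip to white, move to (2,3). |black|=4
Step 6: on WHITE (2,3): turn R to N, flip to black, move to (1,3). |black|=5
Step 7: on WHITE (1,3): turn R to E, flip to black, move to (1,4). |black|=6
Step 8: on WHITE (1,4): turn R to S, flip to black, move to (2,4). |black|=7
Step 9: on WHITE (2,4): turn R to W, flip to black, move to (2,3). |black|=8
Step 10: on BLACK (2,3): turn L to S, flip to white, move to (3,3). |black|=7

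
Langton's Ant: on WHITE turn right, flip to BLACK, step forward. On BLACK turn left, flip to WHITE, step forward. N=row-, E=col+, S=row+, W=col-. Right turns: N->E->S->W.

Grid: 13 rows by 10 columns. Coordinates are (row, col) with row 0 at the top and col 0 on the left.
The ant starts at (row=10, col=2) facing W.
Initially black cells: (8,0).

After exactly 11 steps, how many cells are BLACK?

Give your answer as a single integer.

Answer: 8

Derivation:
Step 1: on WHITE (10,2): turn R to N, flip to black, move to (9,2). |black|=2
Step 2: on WHITE (9,2): turn R to E, flip to black, move to (9,3). |black|=3
Step 3: on WHITE (9,3): turn R to S, flip to black, move to (10,3). |black|=4
Step 4: on WHITE (10,3): turn R to W, flip to black, move to (10,2). |black|=5
Step 5: on BLACK (10,2): turn L to S, flip to white, move to (11,2). |black|=4
Step 6: on WHITE (11,2): turn R to W, flip to black, move to (11,1). |black|=5
Step 7: on WHITE (11,1): turn R to N, flip to black, move to (10,1). |black|=6
Step 8: on WHITE (10,1): turn R to E, flip to black, move to (10,2). |black|=7
Step 9: on WHITE (10,2): turn R to S, flip to black, move to (11,2). |black|=8
Step 10: on BLACK (11,2): turn L to E, flip to white, move to (11,3). |black|=7
Step 11: on WHITE (11,3): turn R to S, flip to black, move to (12,3). |black|=8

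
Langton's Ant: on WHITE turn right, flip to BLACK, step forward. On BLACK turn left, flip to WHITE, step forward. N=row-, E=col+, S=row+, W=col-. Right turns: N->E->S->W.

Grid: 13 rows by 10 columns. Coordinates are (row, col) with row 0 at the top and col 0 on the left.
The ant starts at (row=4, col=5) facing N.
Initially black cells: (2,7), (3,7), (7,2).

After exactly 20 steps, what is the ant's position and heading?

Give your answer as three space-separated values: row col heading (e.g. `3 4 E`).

Answer: 6 3 S

Derivation:
Step 1: on WHITE (4,5): turn R to E, flip to black, move to (4,6). |black|=4
Step 2: on WHITE (4,6): turn R to S, flip to black, move to (5,6). |black|=5
Step 3: on WHITE (5,6): turn R to W, flip to black, move to (5,5). |black|=6
Step 4: on WHITE (5,5): turn R to N, flip to black, move to (4,5). |black|=7
Step 5: on BLACK (4,5): turn L to W, flip to white, move to (4,4). |black|=6
Step 6: on WHITE (4,4): turn R to N, flip to black, move to (3,4). |black|=7
Step 7: on WHITE (3,4): turn R to E, flip to black, move to (3,5). |black|=8
Step 8: on WHITE (3,5): turn R to S, flip to black, move to (4,5). |black|=9
Step 9: on WHITE (4,5): turn R to W, flip to black, move to (4,4). |black|=10
Step 10: on BLACK (4,4): turn L to S, flip to white, move to (5,4). |black|=9
Step 11: on WHITE (5,4): turn R to W, flip to black, move to (5,3). |black|=10
Step 12: on WHITE (5,3): turn R to N, flip to black, move to (4,3). |black|=11
Step 13: on WHITE (4,3): turn R to E, flip to black, move to (4,4). |black|=12
Step 14: on WHITE (4,4): turn R to S, flip to black, move to (5,4). |black|=13
Step 15: on BLACK (5,4): turn L to E, flip to white, move to (5,5). |black|=12
Step 16: on BLACK (5,5): turn L to N, flip to white, move to (4,5). |black|=11
Step 17: on BLACK (4,5): turn L to W, flip to white, move to (4,4). |black|=10
Step 18: on BLACK (4,4): turn L to S, flip to white, move to (5,4). |black|=9
Step 19: on WHITE (5,4): turn R to W, flip to black, move to (5,3). |black|=10
Step 20: on BLACK (5,3): turn L to S, flip to white, move to (6,3). |black|=9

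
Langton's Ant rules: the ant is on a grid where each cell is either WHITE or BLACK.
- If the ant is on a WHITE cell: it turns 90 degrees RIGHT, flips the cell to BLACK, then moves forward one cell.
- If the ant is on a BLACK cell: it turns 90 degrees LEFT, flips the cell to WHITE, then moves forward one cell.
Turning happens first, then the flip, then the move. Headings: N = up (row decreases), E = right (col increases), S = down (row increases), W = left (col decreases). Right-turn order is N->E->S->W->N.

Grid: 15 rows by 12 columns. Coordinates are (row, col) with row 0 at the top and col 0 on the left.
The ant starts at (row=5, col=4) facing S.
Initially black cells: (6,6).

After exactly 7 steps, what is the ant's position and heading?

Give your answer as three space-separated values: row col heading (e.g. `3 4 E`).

Answer: 6 4 W

Derivation:
Step 1: on WHITE (5,4): turn R to W, flip to black, move to (5,3). |black|=2
Step 2: on WHITE (5,3): turn R to N, flip to black, move to (4,3). |black|=3
Step 3: on WHITE (4,3): turn R to E, flip to black, move to (4,4). |black|=4
Step 4: on WHITE (4,4): turn R to S, flip to black, move to (5,4). |black|=5
Step 5: on BLACK (5,4): turn L to E, flip to white, move to (5,5). |black|=4
Step 6: on WHITE (5,5): turn R to S, flip to black, move to (6,5). |black|=5
Step 7: on WHITE (6,5): turn R to W, flip to black, move to (6,4). |black|=6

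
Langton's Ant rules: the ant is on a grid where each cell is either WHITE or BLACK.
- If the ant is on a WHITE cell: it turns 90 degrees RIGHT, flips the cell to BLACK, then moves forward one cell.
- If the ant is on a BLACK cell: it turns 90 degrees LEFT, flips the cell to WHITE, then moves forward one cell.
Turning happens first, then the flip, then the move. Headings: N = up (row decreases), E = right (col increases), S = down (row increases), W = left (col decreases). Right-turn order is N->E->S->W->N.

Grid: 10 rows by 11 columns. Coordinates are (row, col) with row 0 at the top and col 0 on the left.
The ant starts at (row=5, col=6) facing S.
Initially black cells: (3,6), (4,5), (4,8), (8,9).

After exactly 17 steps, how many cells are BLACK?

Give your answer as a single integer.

Answer: 9

Derivation:
Step 1: on WHITE (5,6): turn R to W, flip to black, move to (5,5). |black|=5
Step 2: on WHITE (5,5): turn R to N, flip to black, move to (4,5). |black|=6
Step 3: on BLACK (4,5): turn L to W, flip to white, move to (4,4). |black|=5
Step 4: on WHITE (4,4): turn R to N, flip to black, move to (3,4). |black|=6
Step 5: on WHITE (3,4): turn R to E, flip to black, move to (3,5). |black|=7
Step 6: on WHITE (3,5): turn R to S, flip to black, move to (4,5). |black|=8
Step 7: on WHITE (4,5): turn R to W, flip to black, move to (4,4). |black|=9
Step 8: on BLACK (4,4): turn L to S, flip to white, move to (5,4). |black|=8
Step 9: on WHITE (5,4): turn R to W, flip to black, move to (5,3). |black|=9
Step 10: on WHITE (5,3): turn R to N, flip to black, move to (4,3). |black|=10
Step 11: on WHITE (4,3): turn R to E, flip to black, move to (4,4). |black|=11
Step 12: on WHITE (4,4): turn R to S, flip to black, move to (5,4). |black|=12
Step 13: on BLACK (5,4): turn L to E, flip to white, move to (5,5). |black|=11
Step 14: on BLACK (5,5): turn L to N, flip to white, move to (4,5). |black|=10
Step 15: on BLACK (4,5): turn L to W, flip to white, move to (4,4). |black|=9
Step 16: on BLACK (4,4): turn L to S, flip to white, move to (5,4). |black|=8
Step 17: on WHITE (5,4): turn R to W, flip to black, move to (5,3). |black|=9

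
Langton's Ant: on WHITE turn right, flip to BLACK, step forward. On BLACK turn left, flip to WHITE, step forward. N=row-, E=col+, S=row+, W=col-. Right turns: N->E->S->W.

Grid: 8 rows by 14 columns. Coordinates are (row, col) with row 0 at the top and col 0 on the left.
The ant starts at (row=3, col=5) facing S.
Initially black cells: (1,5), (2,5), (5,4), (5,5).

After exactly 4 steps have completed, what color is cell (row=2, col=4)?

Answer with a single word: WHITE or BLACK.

Answer: BLACK

Derivation:
Step 1: on WHITE (3,5): turn R to W, flip to black, move to (3,4). |black|=5
Step 2: on WHITE (3,4): turn R to N, flip to black, move to (2,4). |black|=6
Step 3: on WHITE (2,4): turn R to E, flip to black, move to (2,5). |black|=7
Step 4: on BLACK (2,5): turn L to N, flip to white, move to (1,5). |black|=6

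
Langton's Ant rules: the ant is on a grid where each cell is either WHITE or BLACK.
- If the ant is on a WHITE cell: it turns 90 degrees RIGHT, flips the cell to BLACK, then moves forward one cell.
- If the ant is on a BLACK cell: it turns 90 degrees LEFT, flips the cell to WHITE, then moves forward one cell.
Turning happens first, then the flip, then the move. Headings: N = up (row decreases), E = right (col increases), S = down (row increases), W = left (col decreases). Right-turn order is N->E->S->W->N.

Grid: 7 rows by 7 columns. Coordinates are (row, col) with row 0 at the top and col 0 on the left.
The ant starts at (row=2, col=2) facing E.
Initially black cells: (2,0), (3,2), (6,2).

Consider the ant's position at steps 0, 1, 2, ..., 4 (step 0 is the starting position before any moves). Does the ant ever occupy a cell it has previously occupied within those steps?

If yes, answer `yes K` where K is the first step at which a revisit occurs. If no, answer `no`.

Step 1: on WHITE (2,2): turn R to S, flip to black, move to (3,2). |black|=4 — new cell
Step 2: on BLACK (3,2): turn L to E, flip to white, move to (3,3). |black|=3 — new cell
Step 3: on WHITE (3,3): turn R to S, flip to black, move to (4,3). |black|=4 — new cell
Step 4: on WHITE (4,3): turn R to W, flip to black, move to (4,2). |black|=5 — new cell
No revisit within 4 steps.

Answer: no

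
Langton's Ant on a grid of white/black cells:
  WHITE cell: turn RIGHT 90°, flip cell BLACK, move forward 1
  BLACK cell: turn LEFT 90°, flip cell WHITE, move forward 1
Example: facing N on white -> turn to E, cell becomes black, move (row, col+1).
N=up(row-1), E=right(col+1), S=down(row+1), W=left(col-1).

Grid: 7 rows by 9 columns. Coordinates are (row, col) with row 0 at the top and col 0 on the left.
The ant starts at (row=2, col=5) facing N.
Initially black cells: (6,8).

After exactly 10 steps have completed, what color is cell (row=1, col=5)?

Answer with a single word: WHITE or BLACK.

Step 1: on WHITE (2,5): turn R to E, flip to black, move to (2,6). |black|=2
Step 2: on WHITE (2,6): turn R to S, flip to black, move to (3,6). |black|=3
Step 3: on WHITE (3,6): turn R to W, flip to black, move to (3,5). |black|=4
Step 4: on WHITE (3,5): turn R to N, flip to black, move to (2,5). |black|=5
Step 5: on BLACK (2,5): turn L to W, flip to white, move to (2,4). |black|=4
Step 6: on WHITE (2,4): turn R to N, flip to black, move to (1,4). |black|=5
Step 7: on WHITE (1,4): turn R to E, flip to black, move to (1,5). |black|=6
Step 8: on WHITE (1,5): turn R to S, flip to black, move to (2,5). |black|=7
Step 9: on WHITE (2,5): turn R to W, flip to black, move to (2,4). |black|=8
Step 10: on BLACK (2,4): turn L to S, flip to white, move to (3,4). |black|=7

Answer: BLACK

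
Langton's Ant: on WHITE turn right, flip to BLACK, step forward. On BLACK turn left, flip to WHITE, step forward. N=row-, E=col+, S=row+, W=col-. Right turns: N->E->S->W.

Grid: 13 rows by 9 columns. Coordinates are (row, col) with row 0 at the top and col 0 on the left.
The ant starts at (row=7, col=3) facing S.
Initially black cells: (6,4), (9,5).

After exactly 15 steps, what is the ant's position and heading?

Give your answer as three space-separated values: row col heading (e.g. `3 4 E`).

Step 1: on WHITE (7,3): turn R to W, flip to black, move to (7,2). |black|=3
Step 2: on WHITE (7,2): turn R to N, flip to black, move to (6,2). |black|=4
Step 3: on WHITE (6,2): turn R to E, flip to black, move to (6,3). |black|=5
Step 4: on WHITE (6,3): turn R to S, flip to black, move to (7,3). |black|=6
Step 5: on BLACK (7,3): turn L to E, flip to white, move to (7,4). |black|=5
Step 6: on WHITE (7,4): turn R to S, flip to black, move to (8,4). |black|=6
Step 7: on WHITE (8,4): turn R to W, flip to black, move to (8,3). |black|=7
Step 8: on WHITE (8,3): turn R to N, flip to black, move to (7,3). |black|=8
Step 9: on WHITE (7,3): turn R to E, flip to black, move to (7,4). |black|=9
Step 10: on BLACK (7,4): turn L to N, flip to white, move to (6,4). |black|=8
Step 11: on BLACK (6,4): turn L to W, flip to white, move to (6,3). |black|=7
Step 12: on BLACK (6,3): turn L to S, flip to white, move to (7,3). |black|=6
Step 13: on BLACK (7,3): turn L to E, flip to white, move to (7,4). |black|=5
Step 14: on WHITE (7,4): turn R to S, flip to black, move to (8,4). |black|=6
Step 15: on BLACK (8,4): turn L to E, flip to white, move to (8,5). |black|=5

Answer: 8 5 E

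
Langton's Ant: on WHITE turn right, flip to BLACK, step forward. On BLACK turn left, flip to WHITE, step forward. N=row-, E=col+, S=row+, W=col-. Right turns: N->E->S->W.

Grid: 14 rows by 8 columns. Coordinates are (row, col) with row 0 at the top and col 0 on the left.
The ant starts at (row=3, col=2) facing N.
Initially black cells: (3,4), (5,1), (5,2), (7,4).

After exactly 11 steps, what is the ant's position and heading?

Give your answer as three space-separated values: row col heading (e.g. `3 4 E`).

Step 1: on WHITE (3,2): turn R to E, flip to black, move to (3,3). |black|=5
Step 2: on WHITE (3,3): turn R to S, flip to black, move to (4,3). |black|=6
Step 3: on WHITE (4,3): turn R to W, flip to black, move to (4,2). |black|=7
Step 4: on WHITE (4,2): turn R to N, flip to black, move to (3,2). |black|=8
Step 5: on BLACK (3,2): turn L to W, flip to white, move to (3,1). |black|=7
Step 6: on WHITE (3,1): turn R to N, flip to black, move to (2,1). |black|=8
Step 7: on WHITE (2,1): turn R to E, flip to black, move to (2,2). |black|=9
Step 8: on WHITE (2,2): turn R to S, flip to black, move to (3,2). |black|=10
Step 9: on WHITE (3,2): turn R to W, flip to black, move to (3,1). |black|=11
Step 10: on BLACK (3,1): turn L to S, flip to white, move to (4,1). |black|=10
Step 11: on WHITE (4,1): turn R to W, flip to black, move to (4,0). |black|=11

Answer: 4 0 W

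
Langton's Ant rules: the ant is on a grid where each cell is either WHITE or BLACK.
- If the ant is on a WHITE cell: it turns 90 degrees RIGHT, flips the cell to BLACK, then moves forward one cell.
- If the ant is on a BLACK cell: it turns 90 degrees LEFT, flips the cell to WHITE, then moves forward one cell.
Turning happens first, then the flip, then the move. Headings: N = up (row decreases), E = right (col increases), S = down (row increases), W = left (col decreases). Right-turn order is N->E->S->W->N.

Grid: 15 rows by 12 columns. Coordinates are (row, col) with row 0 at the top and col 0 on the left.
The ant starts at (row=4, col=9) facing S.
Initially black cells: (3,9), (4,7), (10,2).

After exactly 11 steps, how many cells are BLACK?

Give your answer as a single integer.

Answer: 10

Derivation:
Step 1: on WHITE (4,9): turn R to W, flip to black, move to (4,8). |black|=4
Step 2: on WHITE (4,8): turn R to N, flip to black, move to (3,8). |black|=5
Step 3: on WHITE (3,8): turn R to E, flip to black, move to (3,9). |black|=6
Step 4: on BLACK (3,9): turn L to N, flip to white, move to (2,9). |black|=5
Step 5: on WHITE (2,9): turn R to E, flip to black, move to (2,10). |black|=6
Step 6: on WHITE (2,10): turn R to S, flip to black, move to (3,10). |black|=7
Step 7: on WHITE (3,10): turn R to W, flip to black, move to (3,9). |black|=8
Step 8: on WHITE (3,9): turn R to N, flip to black, move to (2,9). |black|=9
Step 9: on BLACK (2,9): turn L to W, flip to white, move to (2,8). |black|=8
Step 10: on WHITE (2,8): turn R to N, flip to black, move to (1,8). |black|=9
Step 11: on WHITE (1,8): turn R to E, flip to black, move to (1,9). |black|=10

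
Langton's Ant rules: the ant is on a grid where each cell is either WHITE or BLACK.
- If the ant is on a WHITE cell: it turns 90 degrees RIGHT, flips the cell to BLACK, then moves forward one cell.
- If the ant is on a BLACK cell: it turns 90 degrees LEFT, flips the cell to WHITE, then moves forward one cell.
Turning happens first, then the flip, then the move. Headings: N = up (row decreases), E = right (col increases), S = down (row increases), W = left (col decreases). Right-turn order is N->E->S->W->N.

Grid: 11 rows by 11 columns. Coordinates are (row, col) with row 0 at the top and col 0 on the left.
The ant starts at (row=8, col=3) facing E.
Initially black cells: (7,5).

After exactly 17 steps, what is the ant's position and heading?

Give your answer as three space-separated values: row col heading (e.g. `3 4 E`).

Step 1: on WHITE (8,3): turn R to S, flip to black, move to (9,3). |black|=2
Step 2: on WHITE (9,3): turn R to W, flip to black, move to (9,2). |black|=3
Step 3: on WHITE (9,2): turn R to N, flip to black, move to (8,2). |black|=4
Step 4: on WHITE (8,2): turn R to E, flip to black, move to (8,3). |black|=5
Step 5: on BLACK (8,3): turn L to N, flip to white, move to (7,3). |black|=4
Step 6: on WHITE (7,3): turn R to E, flip to black, move to (7,4). |black|=5
Step 7: on WHITE (7,4): turn R to S, flip to black, move to (8,4). |black|=6
Step 8: on WHITE (8,4): turn R to W, flip to black, move to (8,3). |black|=7
Step 9: on WHITE (8,3): turn R to N, flip to black, move to (7,3). |black|=8
Step 10: on BLACK (7,3): turn L to W, flip to white, move to (7,2). |black|=7
Step 11: on WHITE (7,2): turn R to N, flip to black, move to (6,2). |black|=8
Step 12: on WHITE (6,2): turn R to E, flip to black, move to (6,3). |black|=9
Step 13: on WHITE (6,3): turn R to S, flip to black, move to (7,3). |black|=10
Step 14: on WHITE (7,3): turn R to W, flip to black, move to (7,2). |black|=11
Step 15: on BLACK (7,2): turn L to S, flip to white, move to (8,2). |black|=10
Step 16: on BLACK (8,2): turn L to E, flip to white, move to (8,3). |black|=9
Step 17: on BLACK (8,3): turn L to N, flip to white, move to (7,3). |black|=8

Answer: 7 3 N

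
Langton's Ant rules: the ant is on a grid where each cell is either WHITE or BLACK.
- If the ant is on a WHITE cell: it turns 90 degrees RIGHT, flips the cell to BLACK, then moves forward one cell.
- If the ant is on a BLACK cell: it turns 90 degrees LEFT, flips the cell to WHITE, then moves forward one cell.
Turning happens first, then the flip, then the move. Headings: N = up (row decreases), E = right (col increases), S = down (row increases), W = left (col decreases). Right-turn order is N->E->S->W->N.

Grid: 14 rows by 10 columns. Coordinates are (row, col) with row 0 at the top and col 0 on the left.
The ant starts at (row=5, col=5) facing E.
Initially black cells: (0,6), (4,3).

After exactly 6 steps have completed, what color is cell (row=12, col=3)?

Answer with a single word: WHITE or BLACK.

Answer: WHITE

Derivation:
Step 1: on WHITE (5,5): turn R to S, flip to black, move to (6,5). |black|=3
Step 2: on WHITE (6,5): turn R to W, flip to black, move to (6,4). |black|=4
Step 3: on WHITE (6,4): turn R to N, flip to black, move to (5,4). |black|=5
Step 4: on WHITE (5,4): turn R to E, flip to black, move to (5,5). |black|=6
Step 5: on BLACK (5,5): turn L to N, flip to white, move to (4,5). |black|=5
Step 6: on WHITE (4,5): turn R to E, flip to black, move to (4,6). |black|=6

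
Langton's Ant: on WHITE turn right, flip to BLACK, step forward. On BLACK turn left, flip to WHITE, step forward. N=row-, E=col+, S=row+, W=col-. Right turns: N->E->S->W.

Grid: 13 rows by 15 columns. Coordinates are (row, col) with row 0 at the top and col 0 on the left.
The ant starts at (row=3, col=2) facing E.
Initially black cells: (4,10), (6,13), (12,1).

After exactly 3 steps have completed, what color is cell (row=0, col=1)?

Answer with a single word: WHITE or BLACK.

Answer: WHITE

Derivation:
Step 1: on WHITE (3,2): turn R to S, flip to black, move to (4,2). |black|=4
Step 2: on WHITE (4,2): turn R to W, flip to black, move to (4,1). |black|=5
Step 3: on WHITE (4,1): turn R to N, flip to black, move to (3,1). |black|=6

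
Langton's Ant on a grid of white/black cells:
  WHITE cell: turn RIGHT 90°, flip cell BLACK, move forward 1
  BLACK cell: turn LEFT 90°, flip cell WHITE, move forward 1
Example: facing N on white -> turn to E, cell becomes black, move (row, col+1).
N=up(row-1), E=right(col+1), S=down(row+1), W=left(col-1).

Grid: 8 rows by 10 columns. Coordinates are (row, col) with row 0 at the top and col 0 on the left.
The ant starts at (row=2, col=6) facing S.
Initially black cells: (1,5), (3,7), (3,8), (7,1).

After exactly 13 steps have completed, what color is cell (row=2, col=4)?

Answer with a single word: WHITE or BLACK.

Step 1: on WHITE (2,6): turn R to W, flip to black, move to (2,5). |black|=5
Step 2: on WHITE (2,5): turn R to N, flip to black, move to (1,5). |black|=6
Step 3: on BLACK (1,5): turn L to W, flip to white, move to (1,4). |black|=5
Step 4: on WHITE (1,4): turn R to N, flip to black, move to (0,4). |black|=6
Step 5: on WHITE (0,4): turn R to E, flip to black, move to (0,5). |black|=7
Step 6: on WHITE (0,5): turn R to S, flip to black, move to (1,5). |black|=8
Step 7: on WHITE (1,5): turn R to W, flip to black, move to (1,4). |black|=9
Step 8: on BLACK (1,4): turn L to S, flip to white, move to (2,4). |black|=8
Step 9: on WHITE (2,4): turn R to W, flip to black, move to (2,3). |black|=9
Step 10: on WHITE (2,3): turn R to N, flip to black, move to (1,3). |black|=10
Step 11: on WHITE (1,3): turn R to E, flip to black, move to (1,4). |black|=11
Step 12: on WHITE (1,4): turn R to S, flip to black, move to (2,4). |black|=12
Step 13: on BLACK (2,4): turn L to E, flip to white, move to (2,5). |black|=11

Answer: WHITE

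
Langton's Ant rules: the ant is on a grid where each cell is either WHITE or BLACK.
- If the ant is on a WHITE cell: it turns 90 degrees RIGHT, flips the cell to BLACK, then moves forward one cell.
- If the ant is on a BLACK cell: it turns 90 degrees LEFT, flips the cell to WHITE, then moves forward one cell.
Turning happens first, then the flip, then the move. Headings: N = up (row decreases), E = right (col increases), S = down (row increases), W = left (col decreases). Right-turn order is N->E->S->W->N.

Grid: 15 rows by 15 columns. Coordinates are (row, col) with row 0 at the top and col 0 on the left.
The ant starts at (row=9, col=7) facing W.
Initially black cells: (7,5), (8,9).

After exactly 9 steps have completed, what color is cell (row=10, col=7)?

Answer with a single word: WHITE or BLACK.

Step 1: on WHITE (9,7): turn R to N, flip to black, move to (8,7). |black|=3
Step 2: on WHITE (8,7): turn R to E, flip to black, move to (8,8). |black|=4
Step 3: on WHITE (8,8): turn R to S, flip to black, move to (9,8). |black|=5
Step 4: on WHITE (9,8): turn R to W, flip to black, move to (9,7). |black|=6
Step 5: on BLACK (9,7): turn L to S, flip to white, move to (10,7). |black|=5
Step 6: on WHITE (10,7): turn R to W, flip to black, move to (10,6). |black|=6
Step 7: on WHITE (10,6): turn R to N, flip to black, move to (9,6). |black|=7
Step 8: on WHITE (9,6): turn R to E, flip to black, move to (9,7). |black|=8
Step 9: on WHITE (9,7): turn R to S, flip to black, move to (10,7). |black|=9

Answer: BLACK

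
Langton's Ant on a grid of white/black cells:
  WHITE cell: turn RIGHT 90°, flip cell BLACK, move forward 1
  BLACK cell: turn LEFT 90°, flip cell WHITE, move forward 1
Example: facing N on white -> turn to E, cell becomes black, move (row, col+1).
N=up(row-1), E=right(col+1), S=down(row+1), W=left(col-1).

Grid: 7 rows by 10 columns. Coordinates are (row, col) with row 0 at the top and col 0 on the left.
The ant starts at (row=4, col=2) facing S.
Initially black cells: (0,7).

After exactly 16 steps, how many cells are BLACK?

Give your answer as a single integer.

Answer: 9

Derivation:
Step 1: on WHITE (4,2): turn R to W, flip to black, move to (4,1). |black|=2
Step 2: on WHITE (4,1): turn R to N, flip to black, move to (3,1). |black|=3
Step 3: on WHITE (3,1): turn R to E, flip to black, move to (3,2). |black|=4
Step 4: on WHITE (3,2): turn R to S, flip to black, move to (4,2). |black|=5
Step 5: on BLACK (4,2): turn L to E, flip to white, move to (4,3). |black|=4
Step 6: on WHITE (4,3): turn R to S, flip to black, move to (5,3). |black|=5
Step 7: on WHITE (5,3): turn R to W, flip to black, move to (5,2). |black|=6
Step 8: on WHITE (5,2): turn R to N, flip to black, move to (4,2). |black|=7
Step 9: on WHITE (4,2): turn R to E, flip to black, move to (4,3). |black|=8
Step 10: on BLACK (4,3): turn L to N, flip to white, move to (3,3). |black|=7
Step 11: on WHITE (3,3): turn R to E, flip to black, move to (3,4). |black|=8
Step 12: on WHITE (3,4): turn R to S, flip to black, move to (4,4). |black|=9
Step 13: on WHITE (4,4): turn R to W, flip to black, move to (4,3). |black|=10
Step 14: on WHITE (4,3): turn R to N, flip to black, move to (3,3). |black|=11
Step 15: on BLACK (3,3): turn L to W, flip to white, move to (3,2). |black|=10
Step 16: on BLACK (3,2): turn L to S, flip to white, move to (4,2). |black|=9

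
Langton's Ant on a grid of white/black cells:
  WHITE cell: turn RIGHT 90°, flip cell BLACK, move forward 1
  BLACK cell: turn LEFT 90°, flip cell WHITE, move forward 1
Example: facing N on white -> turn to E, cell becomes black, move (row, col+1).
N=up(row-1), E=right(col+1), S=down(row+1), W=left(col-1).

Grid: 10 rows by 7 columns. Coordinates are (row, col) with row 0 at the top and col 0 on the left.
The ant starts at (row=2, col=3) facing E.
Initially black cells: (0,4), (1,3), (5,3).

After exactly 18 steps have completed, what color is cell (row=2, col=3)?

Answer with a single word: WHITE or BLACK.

Step 1: on WHITE (2,3): turn R to S, flip to black, move to (3,3). |black|=4
Step 2: on WHITE (3,3): turn R to W, flip to black, move to (3,2). |black|=5
Step 3: on WHITE (3,2): turn R to N, flip to black, move to (2,2). |black|=6
Step 4: on WHITE (2,2): turn R to E, flip to black, move to (2,3). |black|=7
Step 5: on BLACK (2,3): turn L to N, flip to white, move to (1,3). |black|=6
Step 6: on BLACK (1,3): turn L to W, flip to white, move to (1,2). |black|=5
Step 7: on WHITE (1,2): turn R to N, flip to black, move to (0,2). |black|=6
Step 8: on WHITE (0,2): turn R to E, flip to black, move to (0,3). |black|=7
Step 9: on WHITE (0,3): turn R to S, flip to black, move to (1,3). |black|=8
Step 10: on WHITE (1,3): turn R to W, flip to black, move to (1,2). |black|=9
Step 11: on BLACK (1,2): turn L to S, flip to white, move to (2,2). |black|=8
Step 12: on BLACK (2,2): turn L to E, flip to white, move to (2,3). |black|=7
Step 13: on WHITE (2,3): turn R to S, flip to black, move to (3,3). |black|=8
Step 14: on BLACK (3,3): turn L to E, flip to white, move to (3,4). |black|=7
Step 15: on WHITE (3,4): turn R to S, flip to black, move to (4,4). |black|=8
Step 16: on WHITE (4,4): turn R to W, flip to black, move to (4,3). |black|=9
Step 17: on WHITE (4,3): turn R to N, flip to black, move to (3,3). |black|=10
Step 18: on WHITE (3,3): turn R to E, flip to black, move to (3,4). |black|=11

Answer: BLACK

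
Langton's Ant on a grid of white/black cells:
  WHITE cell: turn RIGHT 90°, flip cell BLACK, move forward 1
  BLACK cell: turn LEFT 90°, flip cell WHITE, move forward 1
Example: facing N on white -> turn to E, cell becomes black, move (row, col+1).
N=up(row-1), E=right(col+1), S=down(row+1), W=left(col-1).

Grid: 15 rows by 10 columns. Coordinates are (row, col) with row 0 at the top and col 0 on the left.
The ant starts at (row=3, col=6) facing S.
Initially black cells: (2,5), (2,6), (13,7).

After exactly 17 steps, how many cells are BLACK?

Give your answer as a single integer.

Step 1: on WHITE (3,6): turn R to W, flip to black, move to (3,5). |black|=4
Step 2: on WHITE (3,5): turn R to N, flip to black, move to (2,5). |black|=5
Step 3: on BLACK (2,5): turn L to W, flip to white, move to (2,4). |black|=4
Step 4: on WHITE (2,4): turn R to N, flip to black, move to (1,4). |black|=5
Step 5: on WHITE (1,4): turn R to E, flip to black, move to (1,5). |black|=6
Step 6: on WHITE (1,5): turn R to S, flip to black, move to (2,5). |black|=7
Step 7: on WHITE (2,5): turn R to W, flip to black, move to (2,4). |black|=8
Step 8: on BLACK (2,4): turn L to S, flip to white, move to (3,4). |black|=7
Step 9: on WHITE (3,4): turn R to W, flip to black, move to (3,3). |black|=8
Step 10: on WHITE (3,3): turn R to N, flip to black, move to (2,3). |black|=9
Step 11: on WHITE (2,3): turn R to E, flip to black, move to (2,4). |black|=10
Step 12: on WHITE (2,4): turn R to S, flip to black, move to (3,4). |black|=11
Step 13: on BLACK (3,4): turn L to E, flip to white, move to (3,5). |black|=10
Step 14: on BLACK (3,5): turn L to N, flip to white, move to (2,5). |black|=9
Step 15: on BLACK (2,5): turn L to W, flip to white, move to (2,4). |black|=8
Step 16: on BLACK (2,4): turn L to S, flip to white, move to (3,4). |black|=7
Step 17: on WHITE (3,4): turn R to W, flip to black, move to (3,3). |black|=8

Answer: 8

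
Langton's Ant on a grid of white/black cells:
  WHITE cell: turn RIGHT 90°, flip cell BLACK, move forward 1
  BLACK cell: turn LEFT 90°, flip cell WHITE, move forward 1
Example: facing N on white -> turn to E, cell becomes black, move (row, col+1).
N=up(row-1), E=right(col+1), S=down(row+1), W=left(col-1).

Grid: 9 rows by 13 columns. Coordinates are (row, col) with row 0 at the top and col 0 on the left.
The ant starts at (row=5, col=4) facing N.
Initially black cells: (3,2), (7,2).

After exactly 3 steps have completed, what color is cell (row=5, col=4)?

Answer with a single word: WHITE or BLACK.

Step 1: on WHITE (5,4): turn R to E, flip to black, move to (5,5). |black|=3
Step 2: on WHITE (5,5): turn R to S, flip to black, move to (6,5). |black|=4
Step 3: on WHITE (6,5): turn R to W, flip to black, move to (6,4). |black|=5

Answer: BLACK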